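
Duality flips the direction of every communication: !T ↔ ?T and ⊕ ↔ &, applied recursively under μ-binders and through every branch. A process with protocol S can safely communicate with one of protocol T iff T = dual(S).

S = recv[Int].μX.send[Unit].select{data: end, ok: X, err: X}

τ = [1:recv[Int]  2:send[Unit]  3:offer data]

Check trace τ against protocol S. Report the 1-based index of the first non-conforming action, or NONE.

3

step 1: recv[Int]  ok  residual = μX.…
step 2: send[Unit]  ok  residual = select{data: end, ok: μX.…, err: μX.…}
step 3: got offer data, protocol expects select data or select ok or select err  ✗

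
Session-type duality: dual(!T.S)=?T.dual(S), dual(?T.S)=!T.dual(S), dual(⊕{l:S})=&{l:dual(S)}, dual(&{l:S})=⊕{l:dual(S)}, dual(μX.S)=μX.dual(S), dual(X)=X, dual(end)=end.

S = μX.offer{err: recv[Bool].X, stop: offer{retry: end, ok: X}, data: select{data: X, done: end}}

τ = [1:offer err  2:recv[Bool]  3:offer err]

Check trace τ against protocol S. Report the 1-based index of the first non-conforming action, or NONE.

NONE

[1] offer err  ✓  cont: recv[Bool].μX.…
[2] recv[Bool]  ✓  cont: μX.…
[3] offer err  ✓  cont: recv[Bool].μX.…
all 3 steps conform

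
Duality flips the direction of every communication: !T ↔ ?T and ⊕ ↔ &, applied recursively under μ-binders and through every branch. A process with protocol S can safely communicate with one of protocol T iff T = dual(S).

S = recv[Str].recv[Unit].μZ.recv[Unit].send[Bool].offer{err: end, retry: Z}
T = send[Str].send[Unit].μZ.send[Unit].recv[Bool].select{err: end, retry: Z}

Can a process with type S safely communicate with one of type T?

YES

recv[Str] | send[Str]  ok
  recv[Unit] | send[Unit]  ok
    μZ | μZ  ok (μ self-dual)
      recv[Unit] | send[Unit]  ok
        send[Bool] | recv[Bool]  ok
          offer{err,retry} | select{err,retry}  ok labels match
            case err:
              end | end  ok
            case retry:
              Z | Z  ok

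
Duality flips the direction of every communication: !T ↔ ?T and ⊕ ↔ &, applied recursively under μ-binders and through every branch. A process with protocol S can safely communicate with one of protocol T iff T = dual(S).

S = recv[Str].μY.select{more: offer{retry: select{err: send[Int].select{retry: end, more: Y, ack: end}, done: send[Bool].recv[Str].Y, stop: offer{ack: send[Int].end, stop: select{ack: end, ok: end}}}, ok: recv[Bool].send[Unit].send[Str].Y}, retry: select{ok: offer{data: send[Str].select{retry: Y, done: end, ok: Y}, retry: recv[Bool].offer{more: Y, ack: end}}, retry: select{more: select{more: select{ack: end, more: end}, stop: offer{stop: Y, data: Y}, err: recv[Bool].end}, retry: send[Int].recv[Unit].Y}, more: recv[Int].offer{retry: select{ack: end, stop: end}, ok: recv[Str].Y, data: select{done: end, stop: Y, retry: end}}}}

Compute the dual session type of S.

send[Str].μY.offer{more: select{retry: offer{err: recv[Int].offer{retry: end, more: Y, ack: end}, done: recv[Bool].send[Str].Y, stop: select{ack: recv[Int].end, stop: offer{ack: end, ok: end}}}, ok: send[Bool].recv[Unit].recv[Str].Y}, retry: offer{ok: select{data: recv[Str].offer{retry: Y, done: end, ok: Y}, retry: send[Bool].select{more: Y, ack: end}}, retry: offer{more: offer{more: offer{ack: end, more: end}, stop: select{stop: Y, data: Y}, err: send[Bool].end}, retry: recv[Int].send[Unit].Y}, more: send[Int].select{retry: offer{ack: end, stop: end}, ok: send[Str].Y, data: offer{done: end, stop: Y, retry: end}}}}

recv[Str] ↦ send[Str]
  μY ↦ μY  (rec unchanged)
    select{more,retry} ↦ offer{more,retry}  (⊕→&)
      case more:
        offer{retry,ok} ↦ select{retry,ok}  (offer→select)
          case retry:
            select{err,done,stop} ↦ offer{err,done,stop}  (⊕→&)
              case err:
                send[Int] ↦ recv[Int]
                  select{retry,more,ack} ↦ offer{retry,more,ack}  (⊕→&)
                    case retry:
                      end ↦ end
                    case more:
                      Y ↦ Y
                    case ack:
                      end ↦ end
              case done:
                send[Bool] ↦ recv[Bool]
                  recv[Str] ↦ send[Str]
                    Y ↦ Y
              case stop:
                offer{ack,stop} ↦ select{ack,stop}  (offer→select)
                  case ack:
                    send[Int] ↦ recv[Int]
                      end ↦ end
                  case stop:
                    select{ack,ok} ↦ offer{ack,ok}  (⊕→&)
                      case ack:
                        end ↦ end
                      case ok:
                        end ↦ end
          case ok:
            recv[Bool] ↦ send[Bool]
              send[Unit] ↦ recv[Unit]
                send[Str] ↦ recv[Str]
                  Y ↦ Y
      case retry:
        select{ok,retry,more} ↦ offer{ok,retry,more}  (⊕→&)
          case ok:
            offer{data,retry} ↦ select{data,retry}  (offer→select)
              case data:
                send[Str] ↦ recv[Str]
                  select{retry,done,ok} ↦ offer{retry,done,ok}  (⊕→&)
                    case retry:
                      Y ↦ Y
                    case done:
                      end ↦ end
                    case ok:
                      Y ↦ Y
              case retry:
                recv[Bool] ↦ send[Bool]
                  offer{more,ack} ↦ select{more,ack}  (offer→select)
                    case more:
                      Y ↦ Y
                    case ack:
                      end ↦ end
          case retry:
            select{more,retry} ↦ offer{more,retry}  (⊕→&)
              case more:
                select{more,stop,err} ↦ offer{more,stop,err}  (⊕→&)
                  case more:
                    select{ack,more} ↦ offer{ack,more}  (⊕→&)
                      case ack:
                        end ↦ end
                      case more:
                        end ↦ end
                  case stop:
                    offer{stop,data} ↦ select{stop,data}  (offer→select)
                      case stop:
                        Y ↦ Y
                      case data:
                        Y ↦ Y
                  case err:
                    recv[Bool] ↦ send[Bool]
                      end ↦ end
              case retry:
                send[Int] ↦ recv[Int]
                  recv[Unit] ↦ send[Unit]
                    Y ↦ Y
          case more:
            recv[Int] ↦ send[Int]
              offer{retry,ok,data} ↦ select{retry,ok,data}  (offer→select)
                case retry:
                  select{ack,stop} ↦ offer{ack,stop}  (⊕→&)
                    case ack:
                      end ↦ end
                    case stop:
                      end ↦ end
                case ok:
                  recv[Str] ↦ send[Str]
                    Y ↦ Y
                case data:
                  select{done,stop,retry} ↦ offer{done,stop,retry}  (⊕→&)
                    case done:
                      end ↦ end
                    case stop:
                      Y ↦ Y
                    case retry:
                      end ↦ end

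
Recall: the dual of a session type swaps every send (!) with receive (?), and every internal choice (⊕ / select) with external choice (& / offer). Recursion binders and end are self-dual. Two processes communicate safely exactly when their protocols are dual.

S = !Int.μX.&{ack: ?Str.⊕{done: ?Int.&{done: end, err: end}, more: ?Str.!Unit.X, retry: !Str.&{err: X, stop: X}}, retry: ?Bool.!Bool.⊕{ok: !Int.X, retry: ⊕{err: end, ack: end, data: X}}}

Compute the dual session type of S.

?Int.μX.⊕{ack: !Str.&{done: !Int.⊕{done: end, err: end}, more: !Str.?Unit.X, retry: ?Str.⊕{err: X, stop: X}}, retry: !Bool.?Bool.&{ok: ?Int.X, retry: &{err: end, ack: end, data: X}}}

!Int = ?Int
  μX = μX  (μ self-dual)
    &{ack,retry} = ⊕{ack,retry}  (external→internal)
      case ack:
        ?Str = !Str
          ⊕{done,more,retry} = &{done,more,retry}  (internal→external)
            case done:
              ?Int = !Int
                &{done,err} = ⊕{done,err}  (external→internal)
                  case done:
                    end self-dual
                  case err:
                    end self-dual
            case more:
              ?Str = !Str
                !Unit = ?Unit
                  X self-dual
            case retry:
              !Str = ?Str
                &{err,stop} = ⊕{err,stop}  (external→internal)
                  case err:
                    X self-dual
                  case stop:
                    X self-dual
      case retry:
        ?Bool = !Bool
          !Bool = ?Bool
            ⊕{ok,retry} = &{ok,retry}  (internal→external)
              case ok:
                !Int = ?Int
                  X self-dual
              case retry:
                ⊕{err,ack,data} = &{err,ack,data}  (internal→external)
                  case err:
                    end self-dual
                  case ack:
                    end self-dual
                  case data:
                    X self-dual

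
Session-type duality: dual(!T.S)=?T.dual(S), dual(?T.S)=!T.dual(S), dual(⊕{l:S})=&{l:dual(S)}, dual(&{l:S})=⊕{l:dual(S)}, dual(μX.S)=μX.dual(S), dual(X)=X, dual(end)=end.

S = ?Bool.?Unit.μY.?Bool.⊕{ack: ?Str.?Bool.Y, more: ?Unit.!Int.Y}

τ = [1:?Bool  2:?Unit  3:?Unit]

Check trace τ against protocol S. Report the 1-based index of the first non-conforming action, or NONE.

[1] ?Bool  match  cont: ?Unit.μY.…
[2] ?Unit  match  cont: μY.…
[3] got ?Unit, protocol expects ?Bool  ✗

3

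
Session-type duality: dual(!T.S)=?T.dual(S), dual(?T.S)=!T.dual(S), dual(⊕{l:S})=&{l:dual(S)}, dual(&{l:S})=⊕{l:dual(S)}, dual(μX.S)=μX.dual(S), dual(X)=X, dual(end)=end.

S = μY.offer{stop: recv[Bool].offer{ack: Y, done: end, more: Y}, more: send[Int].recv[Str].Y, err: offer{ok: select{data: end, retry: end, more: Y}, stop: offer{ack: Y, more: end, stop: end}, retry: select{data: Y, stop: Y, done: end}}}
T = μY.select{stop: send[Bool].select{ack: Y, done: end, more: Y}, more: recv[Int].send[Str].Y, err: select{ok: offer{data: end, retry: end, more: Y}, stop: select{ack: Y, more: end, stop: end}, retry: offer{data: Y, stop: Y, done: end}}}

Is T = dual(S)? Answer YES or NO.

μY vs μY  ✓ (binder kept)
  offer{stop,more,err} vs select{stop,more,err}  ✓ label sets agree
    • stop:
      recv[Bool] vs send[Bool]  ✓
        offer{ack,done,more} vs select{ack,done,more}  ✓ label sets agree
          • ack:
            Y vs Y  ✓
          • done:
            end vs end  ✓
          • more:
            Y vs Y  ✓
    • more:
      send[Int] vs recv[Int]  ✓
        recv[Str] vs send[Str]  ✓
          Y vs Y  ✓
    • err:
      offer{ok,stop,retry} vs select{ok,stop,retry}  ✓ label sets agree
        • ok:
          select{data,retry,more} vs offer{data,retry,more}  ✓ label sets agree
            • data:
              end vs end  ✓
            • retry:
              end vs end  ✓
            • more:
              Y vs Y  ✓
        • stop:
          offer{ack,more,stop} vs select{ack,more,stop}  ✓ label sets agree
            • ack:
              Y vs Y  ✓
            • more:
              end vs end  ✓
            • stop:
              end vs end  ✓
        • retry:
          select{data,stop,done} vs offer{data,stop,done}  ✓ label sets agree
            • data:
              Y vs Y  ✓
            • stop:
              Y vs Y  ✓
            • done:
              end vs end  ✓

YES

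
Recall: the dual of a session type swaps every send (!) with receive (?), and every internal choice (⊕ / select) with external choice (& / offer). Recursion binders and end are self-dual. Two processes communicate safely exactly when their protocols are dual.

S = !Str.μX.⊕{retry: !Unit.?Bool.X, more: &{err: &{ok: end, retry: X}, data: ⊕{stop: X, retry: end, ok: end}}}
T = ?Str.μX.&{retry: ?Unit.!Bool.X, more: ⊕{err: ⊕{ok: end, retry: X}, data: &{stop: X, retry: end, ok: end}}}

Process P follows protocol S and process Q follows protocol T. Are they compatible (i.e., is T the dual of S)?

!Str vs ?Str  ✓
  μX vs μX  ✓ (rec unchanged)
    ⊕{retry,more} vs &{retry,more}  ✓ label sets agree
      [retry]
        !Unit vs ?Unit  ✓
          ?Bool vs !Bool  ✓
            X vs X  ✓
      [more]
        &{err,data} vs ⊕{err,data}  ✓ label sets agree
          [err]
            &{ok,retry} vs ⊕{ok,retry}  ✓ label sets agree
              [ok]
                end vs end  ✓
              [retry]
                X vs X  ✓
          [data]
            ⊕{stop,retry,ok} vs &{stop,retry,ok}  ✓ label sets agree
              [stop]
                X vs X  ✓
              [retry]
                end vs end  ✓
              [ok]
                end vs end  ✓

YES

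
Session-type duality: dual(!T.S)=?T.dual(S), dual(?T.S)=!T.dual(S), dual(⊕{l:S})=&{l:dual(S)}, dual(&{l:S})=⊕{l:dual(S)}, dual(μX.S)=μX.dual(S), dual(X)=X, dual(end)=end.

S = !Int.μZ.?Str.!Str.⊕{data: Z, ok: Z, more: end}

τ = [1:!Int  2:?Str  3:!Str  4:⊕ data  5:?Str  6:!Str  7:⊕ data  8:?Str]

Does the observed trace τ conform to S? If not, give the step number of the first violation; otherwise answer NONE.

NONE

@1 !Int  ok  state: μZ.…
@2 ?Str  ok  state: !Str.⊕{data: μZ.…, ok: μZ.…, more: end}
@3 !Str  ok  state: ⊕{data: μZ.…, ok: μZ.…, more: end}
@4 ⊕ data  ok  state: μZ.…
@5 ?Str  ok  state: !Str.⊕{data: μZ.…, ok: μZ.…, more: end}
@6 !Str  ok  state: ⊕{data: μZ.…, ok: μZ.…, more: end}
@7 ⊕ data  ok  state: μZ.…
@8 ?Str  ok  state: !Str.⊕{data: μZ.…, ok: μZ.…, more: end}
trace exhausted — no violation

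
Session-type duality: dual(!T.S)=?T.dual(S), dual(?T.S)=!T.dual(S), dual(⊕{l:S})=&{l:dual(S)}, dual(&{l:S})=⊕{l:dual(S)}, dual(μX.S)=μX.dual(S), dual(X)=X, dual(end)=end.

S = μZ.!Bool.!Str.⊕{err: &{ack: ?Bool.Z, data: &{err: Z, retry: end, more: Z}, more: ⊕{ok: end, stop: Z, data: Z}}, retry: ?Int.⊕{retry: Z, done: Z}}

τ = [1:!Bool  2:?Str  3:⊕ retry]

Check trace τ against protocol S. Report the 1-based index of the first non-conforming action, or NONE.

2

[1] !Bool  ok  residual = !Str.⊕{err: &{ack: ?Bool.μZ.…, data: &{err: μZ.…, retry: end, more: μZ.…}, more: ⊕{ok: end, stop: μZ.…, data: μZ.…}}, retry: ?Int.⊕{retry: μZ.…, done: μZ.…}}
[2] got ?Str, protocol expects !Str  ✗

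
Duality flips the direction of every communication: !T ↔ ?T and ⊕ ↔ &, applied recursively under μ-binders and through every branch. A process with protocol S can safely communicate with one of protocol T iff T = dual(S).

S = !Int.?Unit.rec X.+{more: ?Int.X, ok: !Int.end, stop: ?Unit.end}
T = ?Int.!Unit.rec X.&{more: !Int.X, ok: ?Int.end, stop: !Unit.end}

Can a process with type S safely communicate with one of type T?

!Int vs ?Int  ✓
  ?Unit vs !Unit  ✓
    rec X vs rec X  ✓ (binder kept)
      +{more,ok,stop} vs &{more,ok,stop}  ✓ label sets agree
        • more:
          ?Int vs !Int  ✓
            X vs X  ✓
        • ok:
          !Int vs ?Int  ✓
            end vs end  ✓
        • stop:
          ?Unit vs !Unit  ✓
            end vs end  ✓

YES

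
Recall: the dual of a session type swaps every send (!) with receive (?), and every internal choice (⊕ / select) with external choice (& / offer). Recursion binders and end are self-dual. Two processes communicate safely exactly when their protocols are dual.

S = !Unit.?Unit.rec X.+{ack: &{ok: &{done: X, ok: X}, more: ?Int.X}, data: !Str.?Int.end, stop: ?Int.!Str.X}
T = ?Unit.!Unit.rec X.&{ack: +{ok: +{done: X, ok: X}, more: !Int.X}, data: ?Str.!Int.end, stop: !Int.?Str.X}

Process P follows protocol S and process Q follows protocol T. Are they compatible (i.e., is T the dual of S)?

YES

!Unit vs ?Unit  ok
  ?Unit vs !Unit  ok
    rec X vs rec X  ok (binder kept)
      +{ack,data,stop} vs &{ack,data,stop}  ok same labels
        • ack:
          &{ok,more} vs +{ok,more}  ok same labels
            • ok:
              &{done,ok} vs +{done,ok}  ok same labels
                • done:
                  X vs X  ok
                • ok:
                  X vs X  ok
            • more:
              ?Int vs !Int  ok
                X vs X  ok
        • data:
          !Str vs ?Str  ok
            ?Int vs !Int  ok
              end vs end  ok
        • stop:
          ?Int vs !Int  ok
            !Str vs ?Str  ok
              X vs X  ok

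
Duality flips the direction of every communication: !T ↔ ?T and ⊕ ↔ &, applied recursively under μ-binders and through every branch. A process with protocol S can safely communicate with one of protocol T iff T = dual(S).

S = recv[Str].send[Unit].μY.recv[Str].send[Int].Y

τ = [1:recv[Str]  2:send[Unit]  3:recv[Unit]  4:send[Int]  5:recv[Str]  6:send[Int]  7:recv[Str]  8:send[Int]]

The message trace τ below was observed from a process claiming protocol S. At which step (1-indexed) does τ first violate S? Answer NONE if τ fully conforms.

3

step 1: recv[Str]  ✓  cont: send[Unit].μY.…
step 2: send[Unit]  ✓  cont: μY.…
step 3: got recv[Unit], protocol expects recv[Str]  ✗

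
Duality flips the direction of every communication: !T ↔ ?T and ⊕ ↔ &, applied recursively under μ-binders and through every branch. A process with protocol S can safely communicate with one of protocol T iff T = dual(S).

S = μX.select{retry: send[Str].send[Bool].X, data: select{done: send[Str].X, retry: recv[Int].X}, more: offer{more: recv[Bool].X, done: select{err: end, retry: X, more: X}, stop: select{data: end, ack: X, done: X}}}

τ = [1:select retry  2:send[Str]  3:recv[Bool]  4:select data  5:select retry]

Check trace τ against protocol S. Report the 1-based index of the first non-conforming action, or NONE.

@1 select retry  ok  cont: send[Str].send[Bool].μX.…
@2 send[Str]  ok  cont: send[Bool].μX.…
@3 got recv[Bool], protocol expects send[Bool]  ✗

3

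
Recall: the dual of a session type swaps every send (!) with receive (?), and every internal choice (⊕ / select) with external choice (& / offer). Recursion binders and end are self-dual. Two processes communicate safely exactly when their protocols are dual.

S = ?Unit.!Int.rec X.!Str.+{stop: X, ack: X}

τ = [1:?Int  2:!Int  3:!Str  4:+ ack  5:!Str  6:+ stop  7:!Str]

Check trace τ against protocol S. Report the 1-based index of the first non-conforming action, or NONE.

[1] got ?Int, protocol expects ?Unit  ✗

1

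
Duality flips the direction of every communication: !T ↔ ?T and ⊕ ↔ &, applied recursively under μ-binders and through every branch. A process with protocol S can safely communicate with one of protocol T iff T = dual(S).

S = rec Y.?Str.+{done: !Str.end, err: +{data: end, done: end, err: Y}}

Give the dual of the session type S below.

rec Y ↦ rec Y  (rec unchanged)
  ?Str ↦ !Str
    +{done,err} ↦ &{done,err}  (⊕→&)
      case done:
        !Str ↦ ?Str
          end ↦ end
      case err:
        +{data,done,err} ↦ &{data,done,err}  (⊕→&)
          case data:
            end ↦ end
          case done:
            end ↦ end
          case err:
            Y ↦ Y

rec Y.!Str.&{done: ?Str.end, err: &{data: end, done: end, err: Y}}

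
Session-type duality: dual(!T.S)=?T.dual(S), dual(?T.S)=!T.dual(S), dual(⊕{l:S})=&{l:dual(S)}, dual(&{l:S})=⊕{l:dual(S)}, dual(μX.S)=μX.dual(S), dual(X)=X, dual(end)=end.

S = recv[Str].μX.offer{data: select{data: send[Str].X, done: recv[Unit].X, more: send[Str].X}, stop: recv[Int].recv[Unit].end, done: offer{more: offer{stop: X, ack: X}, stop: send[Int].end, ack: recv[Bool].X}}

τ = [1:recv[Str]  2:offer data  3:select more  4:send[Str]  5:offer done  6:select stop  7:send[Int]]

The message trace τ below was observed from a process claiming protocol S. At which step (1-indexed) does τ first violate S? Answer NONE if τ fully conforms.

@1 recv[Str]  ok  state: μX.…
@2 offer data  ok  state: select{data: send[Str].μX.…, done: recv[Unit].μX.…, more: send[Str].μX.…}
@3 select more  ok  state: send[Str].μX.…
@4 send[Str]  ok  state: μX.…
@5 offer done  ok  state: offer{more: offer{stop: μX.…, ack: μX.…}, stop: send[Int].end, ack: recv[Bool].μX.…}
@6 got select stop, protocol expects offer more or offer stop or offer ack  ✗

6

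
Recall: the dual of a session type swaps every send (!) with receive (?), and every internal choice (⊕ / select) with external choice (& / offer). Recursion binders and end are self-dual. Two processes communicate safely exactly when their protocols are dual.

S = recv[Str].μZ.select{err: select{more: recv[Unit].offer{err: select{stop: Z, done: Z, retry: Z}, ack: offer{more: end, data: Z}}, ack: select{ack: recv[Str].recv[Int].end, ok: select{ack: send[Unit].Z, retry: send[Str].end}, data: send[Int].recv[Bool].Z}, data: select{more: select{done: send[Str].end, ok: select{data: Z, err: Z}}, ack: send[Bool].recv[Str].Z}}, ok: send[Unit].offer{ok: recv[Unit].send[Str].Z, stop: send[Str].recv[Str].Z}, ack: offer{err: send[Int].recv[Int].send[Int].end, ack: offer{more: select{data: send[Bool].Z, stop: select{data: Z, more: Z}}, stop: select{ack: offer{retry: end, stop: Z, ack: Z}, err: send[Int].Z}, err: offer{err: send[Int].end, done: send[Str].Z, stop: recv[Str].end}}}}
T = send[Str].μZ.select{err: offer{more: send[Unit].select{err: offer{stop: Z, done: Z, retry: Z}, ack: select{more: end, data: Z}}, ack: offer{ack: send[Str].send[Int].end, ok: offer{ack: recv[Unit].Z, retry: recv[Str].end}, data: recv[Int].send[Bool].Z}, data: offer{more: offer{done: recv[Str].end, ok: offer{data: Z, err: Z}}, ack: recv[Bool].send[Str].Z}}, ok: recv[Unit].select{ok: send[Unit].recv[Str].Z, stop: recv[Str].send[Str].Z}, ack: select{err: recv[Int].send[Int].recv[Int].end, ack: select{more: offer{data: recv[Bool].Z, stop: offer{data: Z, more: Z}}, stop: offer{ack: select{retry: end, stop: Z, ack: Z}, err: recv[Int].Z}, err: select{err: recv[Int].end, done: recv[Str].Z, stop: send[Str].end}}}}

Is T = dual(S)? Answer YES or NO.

recv[Str] ‖ send[Str]  ✓
  μZ ‖ μZ  ✓ (binder kept)
    select{err,ok,ack} ‖ select{err,ok,ack}  ✗ choice polarity not flipped — not dual

NO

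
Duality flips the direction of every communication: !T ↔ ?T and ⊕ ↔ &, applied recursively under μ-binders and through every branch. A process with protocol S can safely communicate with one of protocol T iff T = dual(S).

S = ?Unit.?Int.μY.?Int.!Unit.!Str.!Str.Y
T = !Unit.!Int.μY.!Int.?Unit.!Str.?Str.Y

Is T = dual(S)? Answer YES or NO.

?Unit ‖ !Unit  ✓
  ?Int ‖ !Int  ✓
    μY ‖ μY  ✓ (μ self-dual)
      ?Int ‖ !Int  ✓
        !Unit ‖ ?Unit  ✓
          !Str ‖ !Str  ✗ same direction on both sides — not dual

NO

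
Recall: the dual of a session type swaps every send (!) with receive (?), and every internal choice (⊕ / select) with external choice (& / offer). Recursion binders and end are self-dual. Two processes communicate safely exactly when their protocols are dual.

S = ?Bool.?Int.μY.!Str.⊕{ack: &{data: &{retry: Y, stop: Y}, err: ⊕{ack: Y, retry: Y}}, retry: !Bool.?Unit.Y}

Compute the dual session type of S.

!Bool.!Int.μY.?Str.&{ack: ⊕{data: ⊕{retry: Y, stop: Y}, err: &{ack: Y, retry: Y}}, retry: ?Bool.!Unit.Y}

?Bool ↦ !Bool
  ?Int ↦ !Int
    μY ↦ μY  (binder kept)
      !Str ↦ ?Str
        ⊕{ack,retry} ↦ &{ack,retry}  (select→offer)
          [ack]
            &{data,err} ↦ ⊕{data,err}  (&→⊕)
              [data]
                &{retry,stop} ↦ ⊕{retry,stop}  (&→⊕)
                  [retry]
                    dual(Y) = Y
                  [stop]
                    dual(Y) = Y
              [err]
                ⊕{ack,retry} ↦ &{ack,retry}  (select→offer)
                  [ack]
                    dual(Y) = Y
                  [retry]
                    dual(Y) = Y
          [retry]
            !Bool ↦ ?Bool
              ?Unit ↦ !Unit
                dual(Y) = Y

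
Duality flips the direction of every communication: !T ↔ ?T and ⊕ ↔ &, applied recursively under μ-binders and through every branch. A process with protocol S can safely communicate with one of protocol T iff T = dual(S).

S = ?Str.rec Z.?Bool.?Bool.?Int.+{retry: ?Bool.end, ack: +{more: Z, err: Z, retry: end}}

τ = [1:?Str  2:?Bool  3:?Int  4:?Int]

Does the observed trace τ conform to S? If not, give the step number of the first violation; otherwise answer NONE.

[1] ?Str  ok  state: rec Z.…
[2] ?Bool  ok  state: ?Bool.?Int.+{retry: ?Bool.end, ack: +{more: rec Z.…, err: rec Z.…, retry: end}}
[3] got ?Int, protocol expects ?Bool  ✗

3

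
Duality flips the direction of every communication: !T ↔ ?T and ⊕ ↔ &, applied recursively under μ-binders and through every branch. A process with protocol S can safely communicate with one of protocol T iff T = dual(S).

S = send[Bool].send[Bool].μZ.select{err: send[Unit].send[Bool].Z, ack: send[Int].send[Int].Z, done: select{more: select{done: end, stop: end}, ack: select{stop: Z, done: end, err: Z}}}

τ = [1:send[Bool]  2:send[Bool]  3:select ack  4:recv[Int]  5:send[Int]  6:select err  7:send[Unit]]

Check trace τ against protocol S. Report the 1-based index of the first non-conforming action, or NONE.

4

step 1: send[Bool]  ✓  cont: send[Bool].μZ.…
step 2: send[Bool]  ✓  cont: μZ.…
step 3: select ack  ✓  cont: send[Int].send[Int].μZ.…
step 4: got recv[Int], protocol expects send[Int]  ✗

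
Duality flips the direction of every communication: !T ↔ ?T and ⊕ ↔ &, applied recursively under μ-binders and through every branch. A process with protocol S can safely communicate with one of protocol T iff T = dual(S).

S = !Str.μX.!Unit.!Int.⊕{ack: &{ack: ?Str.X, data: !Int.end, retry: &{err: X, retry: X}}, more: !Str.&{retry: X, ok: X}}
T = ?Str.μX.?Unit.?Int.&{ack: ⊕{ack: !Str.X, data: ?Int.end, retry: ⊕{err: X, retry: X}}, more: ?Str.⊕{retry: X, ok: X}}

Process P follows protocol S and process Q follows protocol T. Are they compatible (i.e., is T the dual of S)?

YES

!Str | ?Str  ✓
  μX | μX  ✓ (binder kept)
    !Unit | ?Unit  ✓
      !Int | ?Int  ✓
        ⊕{ack,more} | &{ack,more}  ✓ labels match
          case ack:
            &{ack,data,retry} | ⊕{ack,data,retry}  ✓ labels match
              case ack:
                ?Str | !Str  ✓
                  X | X  ✓
              case data:
                !Int | ?Int  ✓
                  end | end  ✓
              case retry:
                &{err,retry} | ⊕{err,retry}  ✓ labels match
                  case err:
                    X | X  ✓
                  case retry:
                    X | X  ✓
          case more:
            !Str | ?Str  ✓
              &{retry,ok} | ⊕{retry,ok}  ✓ labels match
                case retry:
                  X | X  ✓
                case ok:
                  X | X  ✓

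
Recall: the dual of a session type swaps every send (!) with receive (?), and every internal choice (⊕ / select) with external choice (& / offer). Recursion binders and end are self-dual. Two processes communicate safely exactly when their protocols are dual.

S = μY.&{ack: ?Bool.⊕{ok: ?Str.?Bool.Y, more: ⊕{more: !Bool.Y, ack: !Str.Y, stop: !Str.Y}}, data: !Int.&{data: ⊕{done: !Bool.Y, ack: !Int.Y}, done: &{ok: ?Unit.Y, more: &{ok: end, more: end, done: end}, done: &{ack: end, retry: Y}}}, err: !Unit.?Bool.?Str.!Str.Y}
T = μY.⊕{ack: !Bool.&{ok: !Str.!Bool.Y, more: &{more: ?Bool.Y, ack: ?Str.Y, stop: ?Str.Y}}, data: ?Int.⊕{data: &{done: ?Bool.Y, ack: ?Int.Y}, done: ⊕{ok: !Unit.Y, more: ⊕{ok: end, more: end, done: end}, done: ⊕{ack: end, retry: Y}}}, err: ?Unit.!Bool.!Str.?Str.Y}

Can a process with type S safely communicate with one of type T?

YES

μY | μY  ok (μ self-dual)
  &{ack,data,err} | ⊕{ack,data,err}  ok label sets agree
    [ack]
      ?Bool | !Bool  ok
        ⊕{ok,more} | &{ok,more}  ok label sets agree
          [ok]
            ?Str | !Str  ok
              ?Bool | !Bool  ok
                Y | Y  ok
          [more]
            ⊕{more,ack,stop} | &{more,ack,stop}  ok label sets agree
              [more]
                !Bool | ?Bool  ok
                  Y | Y  ok
              [ack]
                !Str | ?Str  ok
                  Y | Y  ok
              [stop]
                !Str | ?Str  ok
                  Y | Y  ok
    [data]
      !Int | ?Int  ok
        &{data,done} | ⊕{data,done}  ok label sets agree
          [data]
            ⊕{done,ack} | &{done,ack}  ok label sets agree
              [done]
                !Bool | ?Bool  ok
                  Y | Y  ok
              [ack]
                !Int | ?Int  ok
                  Y | Y  ok
          [done]
            &{ok,more,done} | ⊕{ok,more,done}  ok label sets agree
              [ok]
                ?Unit | !Unit  ok
                  Y | Y  ok
              [more]
                &{ok,more,done} | ⊕{ok,more,done}  ok label sets agree
                  [ok]
                    end | end  ok
                  [more]
                    end | end  ok
                  [done]
                    end | end  ok
              [done]
                &{ack,retry} | ⊕{ack,retry}  ok label sets agree
                  [ack]
                    end | end  ok
                  [retry]
                    Y | Y  ok
    [err]
      !Unit | ?Unit  ok
        ?Bool | !Bool  ok
          ?Str | !Str  ok
            !Str | ?Str  ok
              Y | Y  ok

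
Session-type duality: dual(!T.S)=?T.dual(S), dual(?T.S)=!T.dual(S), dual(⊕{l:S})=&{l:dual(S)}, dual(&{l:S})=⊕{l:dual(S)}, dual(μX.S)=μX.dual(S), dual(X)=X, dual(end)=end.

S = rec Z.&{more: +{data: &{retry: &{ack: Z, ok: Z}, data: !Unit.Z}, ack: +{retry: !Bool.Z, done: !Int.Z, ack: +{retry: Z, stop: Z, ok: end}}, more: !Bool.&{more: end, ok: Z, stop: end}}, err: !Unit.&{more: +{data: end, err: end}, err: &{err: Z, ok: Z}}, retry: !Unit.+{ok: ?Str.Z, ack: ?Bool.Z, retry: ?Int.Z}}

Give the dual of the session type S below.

rec Z = rec Z  (μ self-dual)
  &{more,err,retry} = +{more,err,retry}  (&→⊕)
    • more:
      +{data,ack,more} = &{data,ack,more}  (⊕→&)
        • data:
          &{retry,data} = +{retry,data}  (&→⊕)
            • retry:
              &{ack,ok} = +{ack,ok}  (&→⊕)
                • ack:
                  Z self-dual
                • ok:
                  Z self-dual
            • data:
              !Unit = ?Unit
                Z self-dual
        • ack:
          +{retry,done,ack} = &{retry,done,ack}  (⊕→&)
            • retry:
              !Bool = ?Bool
                Z self-dual
            • done:
              !Int = ?Int
                Z self-dual
            • ack:
              +{retry,stop,ok} = &{retry,stop,ok}  (⊕→&)
                • retry:
                  Z self-dual
                • stop:
                  Z self-dual
                • ok:
                  end self-dual
        • more:
          !Bool = ?Bool
            &{more,ok,stop} = +{more,ok,stop}  (&→⊕)
              • more:
                end self-dual
              • ok:
                Z self-dual
              • stop:
                end self-dual
    • err:
      !Unit = ?Unit
        &{more,err} = +{more,err}  (&→⊕)
          • more:
            +{data,err} = &{data,err}  (⊕→&)
              • data:
                end self-dual
              • err:
                end self-dual
          • err:
            &{err,ok} = +{err,ok}  (&→⊕)
              • err:
                Z self-dual
              • ok:
                Z self-dual
    • retry:
      !Unit = ?Unit
        +{ok,ack,retry} = &{ok,ack,retry}  (⊕→&)
          • ok:
            ?Str = !Str
              Z self-dual
          • ack:
            ?Bool = !Bool
              Z self-dual
          • retry:
            ?Int = !Int
              Z self-dual

rec Z.+{more: &{data: +{retry: +{ack: Z, ok: Z}, data: ?Unit.Z}, ack: &{retry: ?Bool.Z, done: ?Int.Z, ack: &{retry: Z, stop: Z, ok: end}}, more: ?Bool.+{more: end, ok: Z, stop: end}}, err: ?Unit.+{more: &{data: end, err: end}, err: +{err: Z, ok: Z}}, retry: ?Unit.&{ok: !Str.Z, ack: !Bool.Z, retry: !Int.Z}}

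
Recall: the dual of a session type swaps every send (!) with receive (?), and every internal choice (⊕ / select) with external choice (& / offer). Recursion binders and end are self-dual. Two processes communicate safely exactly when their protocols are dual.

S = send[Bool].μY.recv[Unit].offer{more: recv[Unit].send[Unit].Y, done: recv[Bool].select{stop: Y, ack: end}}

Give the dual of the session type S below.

recv[Bool].μY.send[Unit].select{more: send[Unit].recv[Unit].Y, done: send[Bool].offer{stop: Y, ack: end}}

send[Bool] → recv[Bool]
  μY → μY  (rec unchanged)
    recv[Unit] → send[Unit]
      offer{more,done} → select{more,done}  (&→⊕)
        case more:
          recv[Unit] → send[Unit]
            send[Unit] → recv[Unit]
              Y self-dual
        case done:
          recv[Bool] → send[Bool]
            select{stop,ack} → offer{stop,ack}  (internal→external)
              case stop:
                Y self-dual
              case ack:
                end self-dual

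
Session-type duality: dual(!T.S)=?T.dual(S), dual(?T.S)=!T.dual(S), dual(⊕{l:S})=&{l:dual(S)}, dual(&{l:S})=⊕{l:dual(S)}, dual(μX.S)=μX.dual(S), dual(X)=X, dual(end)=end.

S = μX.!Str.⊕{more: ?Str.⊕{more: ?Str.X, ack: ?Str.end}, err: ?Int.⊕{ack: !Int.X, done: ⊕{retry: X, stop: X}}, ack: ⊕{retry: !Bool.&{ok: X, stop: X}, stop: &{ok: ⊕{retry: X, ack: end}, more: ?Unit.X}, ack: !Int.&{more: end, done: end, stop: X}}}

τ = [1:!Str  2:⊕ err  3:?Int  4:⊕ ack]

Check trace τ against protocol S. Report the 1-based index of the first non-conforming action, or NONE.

step 1: !Str  match  state: ⊕{more: ?Str.⊕{more: ?Str.μX.…, ack: ?Str.end}, err: ?Int.⊕{ack: !Int.μX.…, done: ⊕{retry: μX.…, stop: μX.…}}, ack: ⊕{retry: !Bool.&{ok: μX.…, stop: μX.…}, stop: &{ok: ⊕{retry: μX.…, ack: end}, more: ?Unit.μX.…}, ack: !Int.&{more: end, done: end, stop: μX.…}}}
step 2: ⊕ err  match  state: ?Int.⊕{ack: !Int.μX.…, done: ⊕{retry: μX.…, stop: μX.…}}
step 3: ?Int  match  state: ⊕{ack: !Int.μX.…, done: ⊕{retry: μX.…, stop: μX.…}}
step 4: ⊕ ack  match  state: !Int.μX.…
all 4 steps conform

NONE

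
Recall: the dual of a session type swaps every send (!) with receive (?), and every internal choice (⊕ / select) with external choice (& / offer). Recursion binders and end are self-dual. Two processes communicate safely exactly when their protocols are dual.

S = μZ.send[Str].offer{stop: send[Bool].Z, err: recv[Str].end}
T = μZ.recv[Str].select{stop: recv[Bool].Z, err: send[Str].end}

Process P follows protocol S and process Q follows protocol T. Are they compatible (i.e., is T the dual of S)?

YES

μZ ‖ μZ  match (μ self-dual)
  send[Str] ‖ recv[Str]  match
    offer{stop,err} ‖ select{stop,err}  match labels match
      case stop:
        send[Bool] ‖ recv[Bool]  match
          Z ‖ Z  match
      case err:
        recv[Str] ‖ send[Str]  match
          end ‖ end  match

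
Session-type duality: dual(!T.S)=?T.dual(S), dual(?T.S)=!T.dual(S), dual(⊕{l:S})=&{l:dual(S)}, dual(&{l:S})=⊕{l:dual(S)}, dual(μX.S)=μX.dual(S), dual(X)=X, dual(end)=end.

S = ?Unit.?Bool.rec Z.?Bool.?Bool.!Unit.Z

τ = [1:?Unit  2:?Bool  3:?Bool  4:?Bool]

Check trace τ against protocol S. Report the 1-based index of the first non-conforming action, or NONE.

NONE

step 1: ?Unit  match  residual = ?Bool.rec Z.…
step 2: ?Bool  match  residual = rec Z.…
step 3: ?Bool  match  residual = ?Bool.!Unit.rec Z.…
step 4: ?Bool  match  residual = !Unit.rec Z.…
trace exhausted — no violation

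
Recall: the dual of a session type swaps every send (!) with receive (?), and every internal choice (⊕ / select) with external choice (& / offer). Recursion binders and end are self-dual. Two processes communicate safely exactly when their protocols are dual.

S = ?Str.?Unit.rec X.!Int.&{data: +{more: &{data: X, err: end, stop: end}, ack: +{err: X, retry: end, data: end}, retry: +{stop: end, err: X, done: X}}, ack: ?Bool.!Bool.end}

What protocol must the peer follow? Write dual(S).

!Str.!Unit.rec X.?Int.+{data: &{more: +{data: X, err: end, stop: end}, ack: &{err: X, retry: end, data: end}, retry: &{stop: end, err: X, done: X}}, ack: !Bool.?Bool.end}

?Str ↦ !Str
  ?Unit ↦ !Unit
    rec X ↦ rec X  (rec unchanged)
      !Int ↦ ?Int
        &{data,ack} ↦ +{data,ack}  (offer→select)
          [data]
            +{more,ack,retry} ↦ &{more,ack,retry}  (select→offer)
              [more]
                &{data,err,stop} ↦ +{data,err,stop}  (offer→select)
                  [data]
                    X self-dual
                  [err]
                    end self-dual
                  [stop]
                    end self-dual
              [ack]
                +{err,retry,data} ↦ &{err,retry,data}  (select→offer)
                  [err]
                    X self-dual
                  [retry]
                    end self-dual
                  [data]
                    end self-dual
              [retry]
                +{stop,err,done} ↦ &{stop,err,done}  (select→offer)
                  [stop]
                    end self-dual
                  [err]
                    X self-dual
                  [done]
                    X self-dual
          [ack]
            ?Bool ↦ !Bool
              !Bool ↦ ?Bool
                end self-dual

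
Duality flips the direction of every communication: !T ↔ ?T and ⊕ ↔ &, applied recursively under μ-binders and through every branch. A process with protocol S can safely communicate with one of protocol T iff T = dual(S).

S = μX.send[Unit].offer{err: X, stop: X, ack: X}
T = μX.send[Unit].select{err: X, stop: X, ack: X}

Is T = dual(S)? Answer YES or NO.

NO

μX vs μX  ✓ (μ self-dual)
  send[Unit] vs send[Unit]  ✗ same direction on both sides — not dual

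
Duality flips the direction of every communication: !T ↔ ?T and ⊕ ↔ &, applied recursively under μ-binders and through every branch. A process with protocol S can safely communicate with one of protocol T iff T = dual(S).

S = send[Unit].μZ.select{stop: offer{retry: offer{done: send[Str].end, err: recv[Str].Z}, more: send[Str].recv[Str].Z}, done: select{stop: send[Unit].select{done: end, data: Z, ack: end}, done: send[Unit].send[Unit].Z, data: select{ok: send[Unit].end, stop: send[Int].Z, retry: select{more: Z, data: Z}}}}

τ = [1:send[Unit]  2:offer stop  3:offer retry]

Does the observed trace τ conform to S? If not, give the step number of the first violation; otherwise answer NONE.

@1 send[Unit]  ok  now at μZ.…
@2 got offer stop, protocol expects select stop or select done  ✗

2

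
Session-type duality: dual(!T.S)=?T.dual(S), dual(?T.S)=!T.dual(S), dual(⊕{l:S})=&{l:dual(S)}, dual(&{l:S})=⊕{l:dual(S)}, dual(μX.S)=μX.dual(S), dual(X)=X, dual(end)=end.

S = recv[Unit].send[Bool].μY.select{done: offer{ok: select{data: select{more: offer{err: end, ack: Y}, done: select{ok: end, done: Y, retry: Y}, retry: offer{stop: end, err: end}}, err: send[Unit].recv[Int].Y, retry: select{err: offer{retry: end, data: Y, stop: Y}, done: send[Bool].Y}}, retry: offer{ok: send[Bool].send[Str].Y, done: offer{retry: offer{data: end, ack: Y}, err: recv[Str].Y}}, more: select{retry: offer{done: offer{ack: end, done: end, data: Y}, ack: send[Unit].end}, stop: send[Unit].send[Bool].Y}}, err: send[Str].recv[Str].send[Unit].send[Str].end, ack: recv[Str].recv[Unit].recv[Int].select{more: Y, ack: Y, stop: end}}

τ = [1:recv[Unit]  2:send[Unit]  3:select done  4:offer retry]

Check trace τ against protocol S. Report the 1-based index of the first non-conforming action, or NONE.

[1] recv[Unit]  ✓  residual = send[Bool].μY.…
[2] got send[Unit], protocol expects send[Bool]  ✗

2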